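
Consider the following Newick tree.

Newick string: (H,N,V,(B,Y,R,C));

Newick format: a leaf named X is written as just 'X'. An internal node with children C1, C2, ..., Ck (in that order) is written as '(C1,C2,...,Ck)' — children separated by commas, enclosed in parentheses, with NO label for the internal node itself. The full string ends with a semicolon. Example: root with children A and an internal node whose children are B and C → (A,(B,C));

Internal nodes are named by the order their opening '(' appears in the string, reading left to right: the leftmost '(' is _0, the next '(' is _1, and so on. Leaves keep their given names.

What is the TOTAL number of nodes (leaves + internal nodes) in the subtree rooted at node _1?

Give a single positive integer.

Newick: (H,N,V,(B,Y,R,C));
Locate _1: it is the '(' at position 7 (the 2nd '(' reading left to right).
Query: subtree rooted at _1
_1: subtree_size = 1 + 4
  B: subtree_size = 1 + 0
  Y: subtree_size = 1 + 0
  R: subtree_size = 1 + 0
  C: subtree_size = 1 + 0
Total subtree size of _1: 5

Answer: 5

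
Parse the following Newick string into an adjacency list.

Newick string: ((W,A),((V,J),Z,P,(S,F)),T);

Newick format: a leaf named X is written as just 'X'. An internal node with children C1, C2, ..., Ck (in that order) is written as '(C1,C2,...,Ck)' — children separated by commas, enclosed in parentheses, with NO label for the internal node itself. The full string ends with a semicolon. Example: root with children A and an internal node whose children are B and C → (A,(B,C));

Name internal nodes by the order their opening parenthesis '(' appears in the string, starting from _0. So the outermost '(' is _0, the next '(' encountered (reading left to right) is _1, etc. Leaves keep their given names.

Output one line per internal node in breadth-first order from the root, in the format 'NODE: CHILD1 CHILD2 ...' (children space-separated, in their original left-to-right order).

Answer: _0: _1 _2 T
_1: W A
_2: _3 Z P _4
_3: V J
_4: S F

Derivation:
Input: ((W,A),((V,J),Z,P,(S,F)),T);
Scanning left-to-right, naming '(' by encounter order:
  pos 0: '(' -> open internal node _0 (depth 1)
  pos 1: '(' -> open internal node _1 (depth 2)
  pos 5: ')' -> close internal node _1 (now at depth 1)
  pos 7: '(' -> open internal node _2 (depth 2)
  pos 8: '(' -> open internal node _3 (depth 3)
  pos 12: ')' -> close internal node _3 (now at depth 2)
  pos 18: '(' -> open internal node _4 (depth 3)
  pos 22: ')' -> close internal node _4 (now at depth 2)
  pos 23: ')' -> close internal node _2 (now at depth 1)
  pos 26: ')' -> close internal node _0 (now at depth 0)
Total internal nodes: 5
BFS adjacency from root:
  _0: _1 _2 T
  _1: W A
  _2: _3 Z P _4
  _3: V J
  _4: S F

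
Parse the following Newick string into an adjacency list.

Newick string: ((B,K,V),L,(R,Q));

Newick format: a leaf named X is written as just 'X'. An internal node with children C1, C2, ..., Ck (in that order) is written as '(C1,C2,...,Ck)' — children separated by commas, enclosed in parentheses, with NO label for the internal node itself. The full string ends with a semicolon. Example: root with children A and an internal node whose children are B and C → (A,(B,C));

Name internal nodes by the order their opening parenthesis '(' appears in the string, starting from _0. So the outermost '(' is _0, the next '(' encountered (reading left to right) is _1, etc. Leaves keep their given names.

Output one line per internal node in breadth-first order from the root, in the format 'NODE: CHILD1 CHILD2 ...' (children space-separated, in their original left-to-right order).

Input: ((B,K,V),L,(R,Q));
Scanning left-to-right, naming '(' by encounter order:
  pos 0: '(' -> open internal node _0 (depth 1)
  pos 1: '(' -> open internal node _1 (depth 2)
  pos 7: ')' -> close internal node _1 (now at depth 1)
  pos 11: '(' -> open internal node _2 (depth 2)
  pos 15: ')' -> close internal node _2 (now at depth 1)
  pos 16: ')' -> close internal node _0 (now at depth 0)
Total internal nodes: 3
BFS adjacency from root:
  _0: _1 L _2
  _1: B K V
  _2: R Q

Answer: _0: _1 L _2
_1: B K V
_2: R Q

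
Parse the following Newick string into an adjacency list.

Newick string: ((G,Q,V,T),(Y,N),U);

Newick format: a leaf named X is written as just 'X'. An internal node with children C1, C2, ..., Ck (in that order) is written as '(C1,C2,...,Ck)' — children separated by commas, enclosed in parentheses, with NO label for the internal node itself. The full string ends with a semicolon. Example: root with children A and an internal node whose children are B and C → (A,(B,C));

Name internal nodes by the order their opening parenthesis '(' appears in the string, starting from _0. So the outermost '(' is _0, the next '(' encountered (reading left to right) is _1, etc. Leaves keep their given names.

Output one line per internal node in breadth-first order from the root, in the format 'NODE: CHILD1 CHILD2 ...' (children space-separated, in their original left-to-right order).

Answer: _0: _1 _2 U
_1: G Q V T
_2: Y N

Derivation:
Input: ((G,Q,V,T),(Y,N),U);
Scanning left-to-right, naming '(' by encounter order:
  pos 0: '(' -> open internal node _0 (depth 1)
  pos 1: '(' -> open internal node _1 (depth 2)
  pos 9: ')' -> close internal node _1 (now at depth 1)
  pos 11: '(' -> open internal node _2 (depth 2)
  pos 15: ')' -> close internal node _2 (now at depth 1)
  pos 18: ')' -> close internal node _0 (now at depth 0)
Total internal nodes: 3
BFS adjacency from root:
  _0: _1 _2 U
  _1: G Q V T
  _2: Y N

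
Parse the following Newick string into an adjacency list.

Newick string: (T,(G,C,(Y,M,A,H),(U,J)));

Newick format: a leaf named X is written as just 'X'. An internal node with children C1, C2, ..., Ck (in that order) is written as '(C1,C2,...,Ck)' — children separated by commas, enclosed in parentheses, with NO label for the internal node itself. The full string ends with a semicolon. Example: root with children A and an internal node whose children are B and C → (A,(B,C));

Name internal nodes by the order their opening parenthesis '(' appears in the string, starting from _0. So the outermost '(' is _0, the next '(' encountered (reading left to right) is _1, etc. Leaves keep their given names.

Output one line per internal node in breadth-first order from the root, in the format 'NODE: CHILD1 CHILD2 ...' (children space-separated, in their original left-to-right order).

Answer: _0: T _1
_1: G C _2 _3
_2: Y M A H
_3: U J

Derivation:
Input: (T,(G,C,(Y,M,A,H),(U,J)));
Scanning left-to-right, naming '(' by encounter order:
  pos 0: '(' -> open internal node _0 (depth 1)
  pos 3: '(' -> open internal node _1 (depth 2)
  pos 8: '(' -> open internal node _2 (depth 3)
  pos 16: ')' -> close internal node _2 (now at depth 2)
  pos 18: '(' -> open internal node _3 (depth 3)
  pos 22: ')' -> close internal node _3 (now at depth 2)
  pos 23: ')' -> close internal node _1 (now at depth 1)
  pos 24: ')' -> close internal node _0 (now at depth 0)
Total internal nodes: 4
BFS adjacency from root:
  _0: T _1
  _1: G C _2 _3
  _2: Y M A H
  _3: U J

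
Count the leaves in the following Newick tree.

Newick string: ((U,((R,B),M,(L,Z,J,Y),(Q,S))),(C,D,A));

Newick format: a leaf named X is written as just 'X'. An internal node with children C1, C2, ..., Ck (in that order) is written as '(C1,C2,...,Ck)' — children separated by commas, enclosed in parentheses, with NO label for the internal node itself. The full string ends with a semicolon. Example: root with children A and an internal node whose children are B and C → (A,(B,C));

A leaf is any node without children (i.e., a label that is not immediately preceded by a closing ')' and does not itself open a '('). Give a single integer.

Newick: ((U,((R,B),M,(L,Z,J,Y),(Q,S))),(C,D,A));
Scan left-to-right; a leaf is any maximal label run not followed by '(':
  pos 2: leaf 'U' → count = 1
  pos 6: leaf 'R' → count = 2
  pos 8: leaf 'B' → count = 3
  pos 11: leaf 'M' → count = 4
  pos 14: leaf 'L' → count = 5
  pos 16: leaf 'Z' → count = 6
  pos 18: leaf 'J' → count = 7
  pos 20: leaf 'Y' → count = 8
  pos 24: leaf 'Q' → count = 9
  pos 26: leaf 'S' → count = 10
  pos 32: leaf 'C' → count = 11
  pos 34: leaf 'D' → count = 12
  pos 36: leaf 'A' → count = 13
Total leaves: 13

Answer: 13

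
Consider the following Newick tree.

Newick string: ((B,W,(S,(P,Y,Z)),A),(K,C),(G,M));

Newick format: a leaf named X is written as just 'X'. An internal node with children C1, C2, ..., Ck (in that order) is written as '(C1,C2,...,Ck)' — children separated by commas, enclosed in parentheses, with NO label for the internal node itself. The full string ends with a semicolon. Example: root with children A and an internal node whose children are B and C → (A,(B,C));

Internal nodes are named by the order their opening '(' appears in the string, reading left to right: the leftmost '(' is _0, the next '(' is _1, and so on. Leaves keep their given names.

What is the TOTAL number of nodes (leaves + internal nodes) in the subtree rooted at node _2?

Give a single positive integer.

Newick: ((B,W,(S,(P,Y,Z)),A),(K,C),(G,M));
Locate _2: it is the '(' at position 6 (the 3rd '(' reading left to right).
Query: subtree rooted at _2
_2: subtree_size = 1 + 5
  S: subtree_size = 1 + 0
  _3: subtree_size = 1 + 3
    P: subtree_size = 1 + 0
    Y: subtree_size = 1 + 0
    Z: subtree_size = 1 + 0
Total subtree size of _2: 6

Answer: 6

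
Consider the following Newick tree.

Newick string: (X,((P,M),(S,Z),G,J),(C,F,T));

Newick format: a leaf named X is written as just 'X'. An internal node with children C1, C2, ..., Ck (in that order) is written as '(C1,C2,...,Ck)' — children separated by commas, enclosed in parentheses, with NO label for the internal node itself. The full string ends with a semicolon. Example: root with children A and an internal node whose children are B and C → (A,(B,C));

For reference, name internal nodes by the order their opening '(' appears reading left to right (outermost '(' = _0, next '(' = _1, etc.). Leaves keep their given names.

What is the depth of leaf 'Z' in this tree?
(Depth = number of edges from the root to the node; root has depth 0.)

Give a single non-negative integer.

Answer: 3

Derivation:
Newick: (X,((P,M),(S,Z),G,J),(C,F,T));
Naming internals by '(' encounter order: outermost '(' = _0, next = _1, ...
Query node: Z
Path from root: _0 -> _1 -> _3 -> Z
Depth of Z: 3 (number of edges from root)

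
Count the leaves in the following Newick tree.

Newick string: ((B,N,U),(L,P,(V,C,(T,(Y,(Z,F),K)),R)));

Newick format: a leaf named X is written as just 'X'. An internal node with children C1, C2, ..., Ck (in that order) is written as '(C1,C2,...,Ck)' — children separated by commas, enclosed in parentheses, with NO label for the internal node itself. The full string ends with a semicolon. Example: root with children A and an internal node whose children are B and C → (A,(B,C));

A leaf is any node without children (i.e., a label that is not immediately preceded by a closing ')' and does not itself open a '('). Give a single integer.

Newick: ((B,N,U),(L,P,(V,C,(T,(Y,(Z,F),K)),R)));
Scan left-to-right; a leaf is any maximal label run not followed by '(':
  pos 2: leaf 'B' → count = 1
  pos 4: leaf 'N' → count = 2
  pos 6: leaf 'U' → count = 3
  pos 10: leaf 'L' → count = 4
  pos 12: leaf 'P' → count = 5
  pos 15: leaf 'V' → count = 6
  pos 17: leaf 'C' → count = 7
  pos 20: leaf 'T' → count = 8
  pos 23: leaf 'Y' → count = 9
  pos 26: leaf 'Z' → count = 10
  pos 28: leaf 'F' → count = 11
  pos 31: leaf 'K' → count = 12
  pos 35: leaf 'R' → count = 13
Total leaves: 13

Answer: 13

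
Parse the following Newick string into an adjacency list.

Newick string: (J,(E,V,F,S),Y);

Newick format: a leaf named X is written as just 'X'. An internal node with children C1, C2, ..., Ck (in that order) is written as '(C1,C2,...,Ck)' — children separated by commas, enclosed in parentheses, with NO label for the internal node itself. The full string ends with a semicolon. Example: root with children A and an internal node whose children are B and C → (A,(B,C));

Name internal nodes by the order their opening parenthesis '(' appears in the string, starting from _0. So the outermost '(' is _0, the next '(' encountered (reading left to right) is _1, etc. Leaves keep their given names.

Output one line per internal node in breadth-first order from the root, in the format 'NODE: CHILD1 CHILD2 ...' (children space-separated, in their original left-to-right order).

Input: (J,(E,V,F,S),Y);
Scanning left-to-right, naming '(' by encounter order:
  pos 0: '(' -> open internal node _0 (depth 1)
  pos 3: '(' -> open internal node _1 (depth 2)
  pos 11: ')' -> close internal node _1 (now at depth 1)
  pos 14: ')' -> close internal node _0 (now at depth 0)
Total internal nodes: 2
BFS adjacency from root:
  _0: J _1 Y
  _1: E V F S

Answer: _0: J _1 Y
_1: E V F S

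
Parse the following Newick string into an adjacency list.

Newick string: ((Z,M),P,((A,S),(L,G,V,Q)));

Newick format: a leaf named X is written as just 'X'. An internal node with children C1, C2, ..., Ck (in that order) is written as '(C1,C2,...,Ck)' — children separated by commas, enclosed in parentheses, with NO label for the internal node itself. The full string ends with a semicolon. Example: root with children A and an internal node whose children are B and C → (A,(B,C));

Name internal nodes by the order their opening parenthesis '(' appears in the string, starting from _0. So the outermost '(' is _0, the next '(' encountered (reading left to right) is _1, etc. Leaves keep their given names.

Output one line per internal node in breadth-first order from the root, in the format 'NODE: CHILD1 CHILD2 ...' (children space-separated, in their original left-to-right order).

Input: ((Z,M),P,((A,S),(L,G,V,Q)));
Scanning left-to-right, naming '(' by encounter order:
  pos 0: '(' -> open internal node _0 (depth 1)
  pos 1: '(' -> open internal node _1 (depth 2)
  pos 5: ')' -> close internal node _1 (now at depth 1)
  pos 9: '(' -> open internal node _2 (depth 2)
  pos 10: '(' -> open internal node _3 (depth 3)
  pos 14: ')' -> close internal node _3 (now at depth 2)
  pos 16: '(' -> open internal node _4 (depth 3)
  pos 24: ')' -> close internal node _4 (now at depth 2)
  pos 25: ')' -> close internal node _2 (now at depth 1)
  pos 26: ')' -> close internal node _0 (now at depth 0)
Total internal nodes: 5
BFS adjacency from root:
  _0: _1 P _2
  _1: Z M
  _2: _3 _4
  _3: A S
  _4: L G V Q

Answer: _0: _1 P _2
_1: Z M
_2: _3 _4
_3: A S
_4: L G V Q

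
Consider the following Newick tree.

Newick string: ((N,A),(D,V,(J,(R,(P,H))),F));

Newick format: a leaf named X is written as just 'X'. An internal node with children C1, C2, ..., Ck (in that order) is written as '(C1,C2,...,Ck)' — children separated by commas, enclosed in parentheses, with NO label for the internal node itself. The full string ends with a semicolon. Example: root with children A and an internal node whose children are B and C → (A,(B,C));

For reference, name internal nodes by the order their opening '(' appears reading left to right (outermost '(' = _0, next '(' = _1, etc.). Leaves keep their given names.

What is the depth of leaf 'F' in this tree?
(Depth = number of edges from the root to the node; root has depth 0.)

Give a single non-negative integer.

Answer: 2

Derivation:
Newick: ((N,A),(D,V,(J,(R,(P,H))),F));
Naming internals by '(' encounter order: outermost '(' = _0, next = _1, ...
Query node: F
Path from root: _0 -> _2 -> F
Depth of F: 2 (number of edges from root)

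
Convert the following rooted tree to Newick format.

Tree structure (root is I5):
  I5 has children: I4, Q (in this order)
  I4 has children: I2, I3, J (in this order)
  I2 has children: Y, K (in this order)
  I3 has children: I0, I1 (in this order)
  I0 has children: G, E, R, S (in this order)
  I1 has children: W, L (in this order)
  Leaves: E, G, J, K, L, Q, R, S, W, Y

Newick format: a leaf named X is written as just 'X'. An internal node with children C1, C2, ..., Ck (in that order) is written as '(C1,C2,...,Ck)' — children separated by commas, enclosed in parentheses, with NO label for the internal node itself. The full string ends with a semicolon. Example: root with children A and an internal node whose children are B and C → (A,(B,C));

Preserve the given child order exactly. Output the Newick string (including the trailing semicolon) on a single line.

internal I5 with children ['I4', 'Q']
  internal I4 with children ['I2', 'I3', 'J']
    internal I2 with children ['Y', 'K']
      leaf 'Y' → 'Y'
      leaf 'K' → 'K'
    → '(Y,K)'
    internal I3 with children ['I0', 'I1']
      internal I0 with children ['G', 'E', 'R', 'S']
        leaf 'G' → 'G'
        leaf 'E' → 'E'
        leaf 'R' → 'R'
        leaf 'S' → 'S'
      → '(G,E,R,S)'
      internal I1 with children ['W', 'L']
        leaf 'W' → 'W'
        leaf 'L' → 'L'
      → '(W,L)'
    → '((G,E,R,S),(W,L))'
    leaf 'J' → 'J'
  → '((Y,K),((G,E,R,S),(W,L)),J)'
  leaf 'Q' → 'Q'
→ '(((Y,K),((G,E,R,S),(W,L)),J),Q)'
Final: (((Y,K),((G,E,R,S),(W,L)),J),Q);

Answer: (((Y,K),((G,E,R,S),(W,L)),J),Q);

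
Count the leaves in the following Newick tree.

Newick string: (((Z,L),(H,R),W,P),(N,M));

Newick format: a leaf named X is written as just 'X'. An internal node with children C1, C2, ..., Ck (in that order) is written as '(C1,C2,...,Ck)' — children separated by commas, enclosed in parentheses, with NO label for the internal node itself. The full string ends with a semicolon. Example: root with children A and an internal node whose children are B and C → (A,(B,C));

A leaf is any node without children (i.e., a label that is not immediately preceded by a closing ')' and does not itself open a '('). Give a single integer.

Answer: 8

Derivation:
Newick: (((Z,L),(H,R),W,P),(N,M));
Scan left-to-right; a leaf is any maximal label run not followed by '(':
  pos 3: leaf 'Z' → count = 1
  pos 5: leaf 'L' → count = 2
  pos 9: leaf 'H' → count = 3
  pos 11: leaf 'R' → count = 4
  pos 14: leaf 'W' → count = 5
  pos 16: leaf 'P' → count = 6
  pos 20: leaf 'N' → count = 7
  pos 22: leaf 'M' → count = 8
Total leaves: 8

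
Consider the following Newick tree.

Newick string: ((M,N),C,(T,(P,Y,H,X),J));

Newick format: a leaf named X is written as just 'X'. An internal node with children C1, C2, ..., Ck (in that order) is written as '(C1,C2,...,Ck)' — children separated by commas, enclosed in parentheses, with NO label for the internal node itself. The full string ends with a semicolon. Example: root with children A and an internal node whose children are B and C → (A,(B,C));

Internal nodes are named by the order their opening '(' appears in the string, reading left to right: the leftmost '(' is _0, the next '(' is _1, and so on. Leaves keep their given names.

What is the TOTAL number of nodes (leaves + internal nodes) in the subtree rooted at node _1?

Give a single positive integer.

Newick: ((M,N),C,(T,(P,Y,H,X),J));
Locate _1: it is the '(' at position 1 (the 2nd '(' reading left to right).
Query: subtree rooted at _1
_1: subtree_size = 1 + 2
  M: subtree_size = 1 + 0
  N: subtree_size = 1 + 0
Total subtree size of _1: 3

Answer: 3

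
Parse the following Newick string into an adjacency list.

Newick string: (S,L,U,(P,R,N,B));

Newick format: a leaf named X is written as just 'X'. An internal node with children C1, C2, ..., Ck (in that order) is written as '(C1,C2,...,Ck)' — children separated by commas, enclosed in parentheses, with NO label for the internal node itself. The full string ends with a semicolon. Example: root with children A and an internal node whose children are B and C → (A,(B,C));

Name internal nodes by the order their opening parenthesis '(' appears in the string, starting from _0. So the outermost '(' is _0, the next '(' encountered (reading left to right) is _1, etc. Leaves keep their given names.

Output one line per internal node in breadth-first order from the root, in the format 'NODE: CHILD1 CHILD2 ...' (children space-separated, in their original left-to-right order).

Answer: _0: S L U _1
_1: P R N B

Derivation:
Input: (S,L,U,(P,R,N,B));
Scanning left-to-right, naming '(' by encounter order:
  pos 0: '(' -> open internal node _0 (depth 1)
  pos 7: '(' -> open internal node _1 (depth 2)
  pos 15: ')' -> close internal node _1 (now at depth 1)
  pos 16: ')' -> close internal node _0 (now at depth 0)
Total internal nodes: 2
BFS adjacency from root:
  _0: S L U _1
  _1: P R N B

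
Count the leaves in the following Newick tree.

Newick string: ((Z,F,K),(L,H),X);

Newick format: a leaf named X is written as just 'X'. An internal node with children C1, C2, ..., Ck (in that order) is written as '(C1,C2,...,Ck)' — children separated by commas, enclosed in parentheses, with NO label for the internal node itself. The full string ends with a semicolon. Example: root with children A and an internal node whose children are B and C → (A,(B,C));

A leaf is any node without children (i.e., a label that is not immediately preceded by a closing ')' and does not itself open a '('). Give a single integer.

Newick: ((Z,F,K),(L,H),X);
Scan left-to-right; a leaf is any maximal label run not followed by '(':
  pos 2: leaf 'Z' → count = 1
  pos 4: leaf 'F' → count = 2
  pos 6: leaf 'K' → count = 3
  pos 10: leaf 'L' → count = 4
  pos 12: leaf 'H' → count = 5
  pos 15: leaf 'X' → count = 6
Total leaves: 6

Answer: 6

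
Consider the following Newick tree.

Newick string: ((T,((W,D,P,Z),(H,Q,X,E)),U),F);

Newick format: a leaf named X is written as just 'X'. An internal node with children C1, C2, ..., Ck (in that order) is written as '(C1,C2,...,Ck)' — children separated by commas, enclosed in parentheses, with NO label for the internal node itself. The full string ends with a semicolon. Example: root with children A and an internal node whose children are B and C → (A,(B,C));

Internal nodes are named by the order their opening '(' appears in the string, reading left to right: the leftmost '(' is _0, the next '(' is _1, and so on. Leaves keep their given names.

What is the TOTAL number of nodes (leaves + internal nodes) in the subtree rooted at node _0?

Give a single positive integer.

Newick: ((T,((W,D,P,Z),(H,Q,X,E)),U),F);
Locate _0: it is the '(' at position 0 (the 1st '(' reading left to right).
Query: subtree rooted at _0
_0: subtree_size = 1 + 15
  _1: subtree_size = 1 + 13
    T: subtree_size = 1 + 0
    _2: subtree_size = 1 + 10
      _3: subtree_size = 1 + 4
        W: subtree_size = 1 + 0
        D: subtree_size = 1 + 0
        P: subtree_size = 1 + 0
        Z: subtree_size = 1 + 0
      _4: subtree_size = 1 + 4
        H: subtree_size = 1 + 0
        Q: subtree_size = 1 + 0
        X: subtree_size = 1 + 0
        E: subtree_size = 1 + 0
    U: subtree_size = 1 + 0
  F: subtree_size = 1 + 0
Total subtree size of _0: 16

Answer: 16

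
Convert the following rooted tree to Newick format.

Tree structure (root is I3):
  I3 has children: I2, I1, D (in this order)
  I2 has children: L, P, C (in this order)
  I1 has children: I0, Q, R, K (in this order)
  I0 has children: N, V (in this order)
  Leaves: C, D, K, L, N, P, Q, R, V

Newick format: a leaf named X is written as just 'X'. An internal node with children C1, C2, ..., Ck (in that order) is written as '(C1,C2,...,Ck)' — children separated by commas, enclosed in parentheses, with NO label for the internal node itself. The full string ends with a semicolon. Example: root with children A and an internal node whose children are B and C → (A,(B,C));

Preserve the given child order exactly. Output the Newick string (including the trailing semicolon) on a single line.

internal I3 with children ['I2', 'I1', 'D']
  internal I2 with children ['L', 'P', 'C']
    leaf 'L' → 'L'
    leaf 'P' → 'P'
    leaf 'C' → 'C'
  → '(L,P,C)'
  internal I1 with children ['I0', 'Q', 'R', 'K']
    internal I0 with children ['N', 'V']
      leaf 'N' → 'N'
      leaf 'V' → 'V'
    → '(N,V)'
    leaf 'Q' → 'Q'
    leaf 'R' → 'R'
    leaf 'K' → 'K'
  → '((N,V),Q,R,K)'
  leaf 'D' → 'D'
→ '((L,P,C),((N,V),Q,R,K),D)'
Final: ((L,P,C),((N,V),Q,R,K),D);

Answer: ((L,P,C),((N,V),Q,R,K),D);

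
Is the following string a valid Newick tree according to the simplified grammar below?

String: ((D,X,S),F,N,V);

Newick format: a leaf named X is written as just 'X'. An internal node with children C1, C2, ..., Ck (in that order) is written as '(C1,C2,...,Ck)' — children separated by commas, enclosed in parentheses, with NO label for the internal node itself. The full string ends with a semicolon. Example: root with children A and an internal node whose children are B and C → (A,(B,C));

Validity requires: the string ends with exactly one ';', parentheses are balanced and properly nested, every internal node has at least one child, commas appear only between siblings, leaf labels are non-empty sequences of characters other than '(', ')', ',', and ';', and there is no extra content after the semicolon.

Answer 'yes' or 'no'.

Input: ((D,X,S),F,N,V);
Paren balance: 2 '(' vs 2 ')' OK
Ends with single ';': True
Full parse: OK
Valid: True

Answer: yes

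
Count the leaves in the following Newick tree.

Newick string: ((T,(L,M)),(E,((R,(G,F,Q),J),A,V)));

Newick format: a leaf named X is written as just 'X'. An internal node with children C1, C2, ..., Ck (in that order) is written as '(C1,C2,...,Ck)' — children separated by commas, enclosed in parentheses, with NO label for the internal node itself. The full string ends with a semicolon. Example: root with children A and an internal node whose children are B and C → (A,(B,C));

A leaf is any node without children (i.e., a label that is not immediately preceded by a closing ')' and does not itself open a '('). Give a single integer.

Answer: 11

Derivation:
Newick: ((T,(L,M)),(E,((R,(G,F,Q),J),A,V)));
Scan left-to-right; a leaf is any maximal label run not followed by '(':
  pos 2: leaf 'T' → count = 1
  pos 5: leaf 'L' → count = 2
  pos 7: leaf 'M' → count = 3
  pos 12: leaf 'E' → count = 4
  pos 16: leaf 'R' → count = 5
  pos 19: leaf 'G' → count = 6
  pos 21: leaf 'F' → count = 7
  pos 23: leaf 'Q' → count = 8
  pos 26: leaf 'J' → count = 9
  pos 29: leaf 'A' → count = 10
  pos 31: leaf 'V' → count = 11
Total leaves: 11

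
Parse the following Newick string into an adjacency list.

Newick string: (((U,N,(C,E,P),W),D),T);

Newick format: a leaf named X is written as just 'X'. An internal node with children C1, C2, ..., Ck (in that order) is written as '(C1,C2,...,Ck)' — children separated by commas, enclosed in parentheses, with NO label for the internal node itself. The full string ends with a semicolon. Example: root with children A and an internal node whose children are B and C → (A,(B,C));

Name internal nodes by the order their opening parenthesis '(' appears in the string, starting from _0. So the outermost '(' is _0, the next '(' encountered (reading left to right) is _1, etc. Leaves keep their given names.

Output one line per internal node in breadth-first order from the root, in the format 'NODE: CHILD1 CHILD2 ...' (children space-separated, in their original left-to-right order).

Input: (((U,N,(C,E,P),W),D),T);
Scanning left-to-right, naming '(' by encounter order:
  pos 0: '(' -> open internal node _0 (depth 1)
  pos 1: '(' -> open internal node _1 (depth 2)
  pos 2: '(' -> open internal node _2 (depth 3)
  pos 7: '(' -> open internal node _3 (depth 4)
  pos 13: ')' -> close internal node _3 (now at depth 3)
  pos 16: ')' -> close internal node _2 (now at depth 2)
  pos 19: ')' -> close internal node _1 (now at depth 1)
  pos 22: ')' -> close internal node _0 (now at depth 0)
Total internal nodes: 4
BFS adjacency from root:
  _0: _1 T
  _1: _2 D
  _2: U N _3 W
  _3: C E P

Answer: _0: _1 T
_1: _2 D
_2: U N _3 W
_3: C E P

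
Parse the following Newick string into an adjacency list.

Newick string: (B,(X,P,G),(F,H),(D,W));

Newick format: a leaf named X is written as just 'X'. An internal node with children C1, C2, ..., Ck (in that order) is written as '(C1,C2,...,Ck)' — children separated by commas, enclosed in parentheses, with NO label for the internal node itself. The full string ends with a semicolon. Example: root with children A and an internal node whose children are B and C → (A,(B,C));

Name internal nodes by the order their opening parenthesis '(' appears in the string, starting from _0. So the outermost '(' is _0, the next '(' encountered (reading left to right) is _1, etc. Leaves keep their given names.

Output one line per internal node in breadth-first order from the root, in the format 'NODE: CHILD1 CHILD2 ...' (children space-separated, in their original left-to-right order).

Answer: _0: B _1 _2 _3
_1: X P G
_2: F H
_3: D W

Derivation:
Input: (B,(X,P,G),(F,H),(D,W));
Scanning left-to-right, naming '(' by encounter order:
  pos 0: '(' -> open internal node _0 (depth 1)
  pos 3: '(' -> open internal node _1 (depth 2)
  pos 9: ')' -> close internal node _1 (now at depth 1)
  pos 11: '(' -> open internal node _2 (depth 2)
  pos 15: ')' -> close internal node _2 (now at depth 1)
  pos 17: '(' -> open internal node _3 (depth 2)
  pos 21: ')' -> close internal node _3 (now at depth 1)
  pos 22: ')' -> close internal node _0 (now at depth 0)
Total internal nodes: 4
BFS adjacency from root:
  _0: B _1 _2 _3
  _1: X P G
  _2: F H
  _3: D W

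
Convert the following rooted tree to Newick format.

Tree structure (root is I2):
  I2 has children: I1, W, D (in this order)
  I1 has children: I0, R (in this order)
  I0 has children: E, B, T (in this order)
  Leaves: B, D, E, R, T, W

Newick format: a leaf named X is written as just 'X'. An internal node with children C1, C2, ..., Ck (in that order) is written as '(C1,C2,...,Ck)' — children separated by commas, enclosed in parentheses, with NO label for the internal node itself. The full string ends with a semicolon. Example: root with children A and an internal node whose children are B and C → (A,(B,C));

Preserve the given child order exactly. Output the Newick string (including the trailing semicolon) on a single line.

internal I2 with children ['I1', 'W', 'D']
  internal I1 with children ['I0', 'R']
    internal I0 with children ['E', 'B', 'T']
      leaf 'E' → 'E'
      leaf 'B' → 'B'
      leaf 'T' → 'T'
    → '(E,B,T)'
    leaf 'R' → 'R'
  → '((E,B,T),R)'
  leaf 'W' → 'W'
  leaf 'D' → 'D'
→ '(((E,B,T),R),W,D)'
Final: (((E,B,T),R),W,D);

Answer: (((E,B,T),R),W,D);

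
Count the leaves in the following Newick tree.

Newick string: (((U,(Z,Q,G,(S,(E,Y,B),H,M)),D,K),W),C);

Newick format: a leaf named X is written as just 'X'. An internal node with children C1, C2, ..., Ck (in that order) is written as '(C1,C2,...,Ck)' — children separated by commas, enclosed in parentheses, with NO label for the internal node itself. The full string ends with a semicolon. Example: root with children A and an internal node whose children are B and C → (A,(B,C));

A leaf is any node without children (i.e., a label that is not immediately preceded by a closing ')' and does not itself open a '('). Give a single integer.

Newick: (((U,(Z,Q,G,(S,(E,Y,B),H,M)),D,K),W),C);
Scan left-to-right; a leaf is any maximal label run not followed by '(':
  pos 3: leaf 'U' → count = 1
  pos 6: leaf 'Z' → count = 2
  pos 8: leaf 'Q' → count = 3
  pos 10: leaf 'G' → count = 4
  pos 13: leaf 'S' → count = 5
  pos 16: leaf 'E' → count = 6
  pos 18: leaf 'Y' → count = 7
  pos 20: leaf 'B' → count = 8
  pos 23: leaf 'H' → count = 9
  pos 25: leaf 'M' → count = 10
  pos 29: leaf 'D' → count = 11
  pos 31: leaf 'K' → count = 12
  pos 34: leaf 'W' → count = 13
  pos 37: leaf 'C' → count = 14
Total leaves: 14

Answer: 14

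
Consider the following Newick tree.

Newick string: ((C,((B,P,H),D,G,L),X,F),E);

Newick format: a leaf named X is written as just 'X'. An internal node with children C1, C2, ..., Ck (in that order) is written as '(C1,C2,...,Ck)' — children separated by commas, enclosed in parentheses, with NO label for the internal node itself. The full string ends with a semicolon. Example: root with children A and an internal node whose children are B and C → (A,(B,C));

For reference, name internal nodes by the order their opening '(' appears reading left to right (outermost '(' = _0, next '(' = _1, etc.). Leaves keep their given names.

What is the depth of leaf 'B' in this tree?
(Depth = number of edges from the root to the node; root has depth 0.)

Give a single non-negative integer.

Answer: 4

Derivation:
Newick: ((C,((B,P,H),D,G,L),X,F),E);
Naming internals by '(' encounter order: outermost '(' = _0, next = _1, ...
Query node: B
Path from root: _0 -> _1 -> _2 -> _3 -> B
Depth of B: 4 (number of edges from root)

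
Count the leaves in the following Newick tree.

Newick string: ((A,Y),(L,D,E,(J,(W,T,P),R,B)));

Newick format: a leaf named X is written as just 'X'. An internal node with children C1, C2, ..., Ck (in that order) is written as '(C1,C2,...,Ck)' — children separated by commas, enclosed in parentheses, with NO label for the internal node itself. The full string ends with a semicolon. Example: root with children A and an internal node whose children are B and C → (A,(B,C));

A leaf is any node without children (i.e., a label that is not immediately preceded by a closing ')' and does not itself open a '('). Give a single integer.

Answer: 11

Derivation:
Newick: ((A,Y),(L,D,E,(J,(W,T,P),R,B)));
Scan left-to-right; a leaf is any maximal label run not followed by '(':
  pos 2: leaf 'A' → count = 1
  pos 4: leaf 'Y' → count = 2
  pos 8: leaf 'L' → count = 3
  pos 10: leaf 'D' → count = 4
  pos 12: leaf 'E' → count = 5
  pos 15: leaf 'J' → count = 6
  pos 18: leaf 'W' → count = 7
  pos 20: leaf 'T' → count = 8
  pos 22: leaf 'P' → count = 9
  pos 25: leaf 'R' → count = 10
  pos 27: leaf 'B' → count = 11
Total leaves: 11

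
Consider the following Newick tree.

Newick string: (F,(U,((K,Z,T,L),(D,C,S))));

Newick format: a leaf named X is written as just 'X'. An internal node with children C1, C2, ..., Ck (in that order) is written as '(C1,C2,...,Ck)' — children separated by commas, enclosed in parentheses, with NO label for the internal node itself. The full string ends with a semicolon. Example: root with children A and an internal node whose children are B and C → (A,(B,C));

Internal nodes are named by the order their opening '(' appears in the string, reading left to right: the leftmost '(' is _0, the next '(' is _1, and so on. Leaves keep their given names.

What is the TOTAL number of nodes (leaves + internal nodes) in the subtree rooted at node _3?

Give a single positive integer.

Newick: (F,(U,((K,Z,T,L),(D,C,S))));
Locate _3: it is the '(' at position 7 (the 4th '(' reading left to right).
Query: subtree rooted at _3
_3: subtree_size = 1 + 4
  K: subtree_size = 1 + 0
  Z: subtree_size = 1 + 0
  T: subtree_size = 1 + 0
  L: subtree_size = 1 + 0
Total subtree size of _3: 5

Answer: 5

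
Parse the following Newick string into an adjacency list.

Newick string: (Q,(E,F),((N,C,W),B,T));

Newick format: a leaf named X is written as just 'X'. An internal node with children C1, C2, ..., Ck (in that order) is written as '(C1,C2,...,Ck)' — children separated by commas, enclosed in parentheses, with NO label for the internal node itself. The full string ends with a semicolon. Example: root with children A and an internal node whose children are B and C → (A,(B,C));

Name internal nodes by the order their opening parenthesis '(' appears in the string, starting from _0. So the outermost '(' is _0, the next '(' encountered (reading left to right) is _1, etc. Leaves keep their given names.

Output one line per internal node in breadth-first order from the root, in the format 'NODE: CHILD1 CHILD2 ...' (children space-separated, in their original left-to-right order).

Answer: _0: Q _1 _2
_1: E F
_2: _3 B T
_3: N C W

Derivation:
Input: (Q,(E,F),((N,C,W),B,T));
Scanning left-to-right, naming '(' by encounter order:
  pos 0: '(' -> open internal node _0 (depth 1)
  pos 3: '(' -> open internal node _1 (depth 2)
  pos 7: ')' -> close internal node _1 (now at depth 1)
  pos 9: '(' -> open internal node _2 (depth 2)
  pos 10: '(' -> open internal node _3 (depth 3)
  pos 16: ')' -> close internal node _3 (now at depth 2)
  pos 21: ')' -> close internal node _2 (now at depth 1)
  pos 22: ')' -> close internal node _0 (now at depth 0)
Total internal nodes: 4
BFS adjacency from root:
  _0: Q _1 _2
  _1: E F
  _2: _3 B T
  _3: N C W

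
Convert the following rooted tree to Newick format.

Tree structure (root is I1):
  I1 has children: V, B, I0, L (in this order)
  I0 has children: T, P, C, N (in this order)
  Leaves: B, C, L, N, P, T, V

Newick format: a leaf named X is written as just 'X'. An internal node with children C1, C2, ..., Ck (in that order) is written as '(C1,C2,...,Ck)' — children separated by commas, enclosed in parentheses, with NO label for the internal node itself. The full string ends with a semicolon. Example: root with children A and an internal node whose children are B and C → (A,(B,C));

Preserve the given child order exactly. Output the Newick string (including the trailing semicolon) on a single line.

internal I1 with children ['V', 'B', 'I0', 'L']
  leaf 'V' → 'V'
  leaf 'B' → 'B'
  internal I0 with children ['T', 'P', 'C', 'N']
    leaf 'T' → 'T'
    leaf 'P' → 'P'
    leaf 'C' → 'C'
    leaf 'N' → 'N'
  → '(T,P,C,N)'
  leaf 'L' → 'L'
→ '(V,B,(T,P,C,N),L)'
Final: (V,B,(T,P,C,N),L);

Answer: (V,B,(T,P,C,N),L);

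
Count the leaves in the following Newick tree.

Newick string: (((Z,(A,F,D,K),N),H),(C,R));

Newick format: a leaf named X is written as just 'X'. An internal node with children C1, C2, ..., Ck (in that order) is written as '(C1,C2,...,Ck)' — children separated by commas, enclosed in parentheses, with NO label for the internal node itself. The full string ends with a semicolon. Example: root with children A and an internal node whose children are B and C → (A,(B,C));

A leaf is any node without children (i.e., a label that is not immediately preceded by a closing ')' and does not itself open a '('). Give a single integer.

Answer: 9

Derivation:
Newick: (((Z,(A,F,D,K),N),H),(C,R));
Scan left-to-right; a leaf is any maximal label run not followed by '(':
  pos 3: leaf 'Z' → count = 1
  pos 6: leaf 'A' → count = 2
  pos 8: leaf 'F' → count = 3
  pos 10: leaf 'D' → count = 4
  pos 12: leaf 'K' → count = 5
  pos 15: leaf 'N' → count = 6
  pos 18: leaf 'H' → count = 7
  pos 22: leaf 'C' → count = 8
  pos 24: leaf 'R' → count = 9
Total leaves: 9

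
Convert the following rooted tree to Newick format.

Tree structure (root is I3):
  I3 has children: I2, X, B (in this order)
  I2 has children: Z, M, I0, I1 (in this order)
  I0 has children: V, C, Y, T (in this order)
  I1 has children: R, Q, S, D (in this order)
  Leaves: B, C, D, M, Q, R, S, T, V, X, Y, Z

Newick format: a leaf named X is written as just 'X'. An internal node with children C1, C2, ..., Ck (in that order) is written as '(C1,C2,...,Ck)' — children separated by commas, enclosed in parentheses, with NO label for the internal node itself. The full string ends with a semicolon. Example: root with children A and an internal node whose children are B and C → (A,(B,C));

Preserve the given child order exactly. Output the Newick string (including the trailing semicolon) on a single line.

Answer: ((Z,M,(V,C,Y,T),(R,Q,S,D)),X,B);

Derivation:
internal I3 with children ['I2', 'X', 'B']
  internal I2 with children ['Z', 'M', 'I0', 'I1']
    leaf 'Z' → 'Z'
    leaf 'M' → 'M'
    internal I0 with children ['V', 'C', 'Y', 'T']
      leaf 'V' → 'V'
      leaf 'C' → 'C'
      leaf 'Y' → 'Y'
      leaf 'T' → 'T'
    → '(V,C,Y,T)'
    internal I1 with children ['R', 'Q', 'S', 'D']
      leaf 'R' → 'R'
      leaf 'Q' → 'Q'
      leaf 'S' → 'S'
      leaf 'D' → 'D'
    → '(R,Q,S,D)'
  → '(Z,M,(V,C,Y,T),(R,Q,S,D))'
  leaf 'X' → 'X'
  leaf 'B' → 'B'
→ '((Z,M,(V,C,Y,T),(R,Q,S,D)),X,B)'
Final: ((Z,M,(V,C,Y,T),(R,Q,S,D)),X,B);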